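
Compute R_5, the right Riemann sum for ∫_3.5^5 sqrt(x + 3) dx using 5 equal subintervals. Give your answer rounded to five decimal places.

4.07876

Δx = (5 − 3.5)/5 = 0.3.
Right endpoints: 3.8, 4.1, 4.4, 4.7, 5.
f(3.8) ≈ 2.60768, f(4.1) ≈ 2.66458, f(4.4) ≈ 2.72029, f(4.7) ≈ 2.77489, f(5) ≈ 2.82843.
Sum = Δx · [f(3.8) + f(4.1) + f(4.4) + f(4.7) + f(5)].
Sum ≈ 4.07876.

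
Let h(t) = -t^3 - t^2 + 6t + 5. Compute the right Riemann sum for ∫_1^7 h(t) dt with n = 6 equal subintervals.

Δt = (7 − 1)/6 = 1.
Right endpoints: 2, 3, 4, 5, 6, 7.
h(2) = 5, h(3) = -13, h(4) = -51, h(5) = -115, h(6) = -211, h(7) = -345.
Sum = Δt · [h(2) + h(3) + h(4) + ...].
Sum = -730.

-730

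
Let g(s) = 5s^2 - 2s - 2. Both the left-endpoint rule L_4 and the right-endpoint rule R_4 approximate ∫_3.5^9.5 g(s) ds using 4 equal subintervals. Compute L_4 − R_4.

L_4 = 995.25.
R_4 = 1562.25.
L_4 − R_4 = -567.

-567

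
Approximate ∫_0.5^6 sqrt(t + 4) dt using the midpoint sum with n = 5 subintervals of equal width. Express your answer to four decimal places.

Δt = (6 − 0.5)/5 = 1.1.
Midpoints: 1.05, 2.15, 3.25, 4.35, 5.45.
f(1.05) ≈ 2.2472, f(2.15) ≈ 2.4799, f(3.25) ≈ 2.6926, f(4.35) ≈ 2.8896, f(5.45) ≈ 3.0741.
Sum = Δt · [f(1.05) + f(2.15) + f(3.25) + f(4.35) + f(5.45)].
Sum ≈ 14.7218.

14.7218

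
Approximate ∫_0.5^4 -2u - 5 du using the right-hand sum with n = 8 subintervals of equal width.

Δu = (4 − 0.5)/8 = 0.4375.
Right endpoints: 0.9375, 1.375, 1.8125, 2.25, 2.6875, 3.125, 3.5625, 4.
f(0.9375) = -6.875, f(1.375) = -7.75, f(1.8125) = -8.625, f(2.25) = -9.5, f(2.6875) = -10.375, f(3.125) = -11.25, f(3.5625) = -12.125, f(4) = -13.
Sum = Δu · [f(0.9375) + f(1.375) + f(1.8125) + ...].
Sum = -34.78125.

-34.78125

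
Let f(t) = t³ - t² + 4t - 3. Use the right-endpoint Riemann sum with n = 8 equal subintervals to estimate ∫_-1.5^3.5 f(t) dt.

Δt = (3.5 − (-1.5))/8 = 0.625.
Right endpoints: -0.875, -0.25, 0.375, 1, 1.625, 2.25, 2.875, 3.5.
f(-0.875) = -4063/512, f(-0.25) = -4.078125, f(0.375) = -813/512, f(1) = 1, f(1.625) = 2637/512, f(2.25) = 12.328125, f(2.875) = 12287/512, f(3.5) = 41.625.
Sum = Δt · [f(-0.875) + f(-0.25) + f(0.375) + ...].
Sum = 44.0625.

44.0625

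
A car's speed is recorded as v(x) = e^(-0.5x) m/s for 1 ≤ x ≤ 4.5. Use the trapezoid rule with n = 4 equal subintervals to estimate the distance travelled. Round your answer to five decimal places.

Δx = (4.5 − 1)/4 = 0.875.
v(1) ≈ 0.60653, v(1.875) ≈ 0.39161, v(2.75) ≈ 0.25284, v(3.625) ≈ 0.16325, v(4.5) ≈ 0.10540.
T_4 = (Δx/2)·[v(x_0) + 2v(x_1) + 2v(x_2) + 2v(x_3) + v(x_4)].
Sum ≈ 1.01820.

1.01820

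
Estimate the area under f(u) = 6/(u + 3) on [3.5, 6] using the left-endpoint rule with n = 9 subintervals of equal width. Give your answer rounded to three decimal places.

Δu = (6 − 3.5)/9 = 5/18.
Left endpoints: 3.5, 34/9, 73/18, 13/3, 83/18, 44/9, 31/6, 49/9, 103/18.
f(3.5) = 12/13, f(34/9) = 54/61, f(73/18) = 108/127, f(13/3) = 9/11, f(83/18) = 108/137, f(44/9) = 54/71, f(31/6) = 36/49, f(49/9) = 27/38, f(103/18) = 108/157.
Sum = Δu · [f(3.5) + f(34/9) + f(73/18) + ...].
Sum ≈ 1.989.

1.989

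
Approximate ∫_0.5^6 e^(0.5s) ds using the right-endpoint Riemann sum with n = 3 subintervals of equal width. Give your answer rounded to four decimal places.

57.4347

Δs = (6 − 0.5)/3 = 11/6.
Right endpoints: 7/3, 25/6, 6.
f(7/3) ≈ 3.2113, f(25/6) ≈ 8.0312, f(6) ≈ 20.0855.
Sum = Δs · [f(7/3) + f(25/6) + f(6)].
Sum ≈ 57.4347.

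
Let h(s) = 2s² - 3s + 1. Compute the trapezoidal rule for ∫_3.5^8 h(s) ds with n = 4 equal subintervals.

241.5234375

Δs = (8 − 3.5)/4 = 1.125.
h(3.5) = 15, h(4.625) = 29.90625, h(5.75) = 49.875, h(6.875) = 74.90625, h(8) = 105.
T_4 = (Δs/2)·[h(s_0) + 2h(s_1) + 2h(s_2) + 2h(s_3) + h(s_4)].
Sum = 241.5234375.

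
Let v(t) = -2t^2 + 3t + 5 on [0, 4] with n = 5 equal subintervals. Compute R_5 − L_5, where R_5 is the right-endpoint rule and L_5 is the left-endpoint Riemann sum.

R_5 = -7.52.
L_5 = 8.48.
R_5 − L_5 = -16.

-16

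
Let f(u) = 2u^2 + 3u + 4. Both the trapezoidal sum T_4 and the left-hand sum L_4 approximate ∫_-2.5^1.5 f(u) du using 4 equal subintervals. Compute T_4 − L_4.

T_4 = 24.
L_4 = 22.
T_4 − L_4 = 2.

2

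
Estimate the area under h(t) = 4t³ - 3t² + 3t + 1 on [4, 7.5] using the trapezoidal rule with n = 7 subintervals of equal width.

2623.6875

Δt = (7.5 − 4)/7 = 0.5.
h(4) = 221, h(4.5) = 318.25, h(5) = 441, h(5.5) = 592.25, h(6) = 775, h(6.5) = 992.25, h(7) = 1247, h(7.5) = 1542.25.
T_7 = (Δt/2)·[h(t_0) + 2h(t_1) + ... + 2h(t_{6}) + h(t_7)].
Sum = 2623.6875.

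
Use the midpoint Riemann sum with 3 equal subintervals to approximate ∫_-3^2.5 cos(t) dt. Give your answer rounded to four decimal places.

0.8543

Δt = (2.5 − (-3))/3 = 11/6.
Midpoints: -25/12, -0.25, 19/12.
f(-25/12) ≈ -0.4904, f(-0.25) ≈ 0.9689, f(19/12) ≈ -0.0125.
Sum = Δt · [f(-25/12) + f(-0.25) + f(19/12)].
Sum ≈ 0.8543.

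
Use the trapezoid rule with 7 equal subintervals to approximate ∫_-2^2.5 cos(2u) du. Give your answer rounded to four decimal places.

-0.7363

Δu = (2.5 − (-2))/7 = 9/14.
f(-2) ≈ -0.6536, f(-19/14) ≈ -0.9101, f(-5/7) ≈ 0.1417, f(-1/14) ≈ 0.9898, f(4/7) ≈ 0.4150, f(17/14) ≈ -0.7564, f(13/7) ≈ -0.8404, f(2.5) ≈ 0.2837.
T_7 = (Δu/2)·[f(u_0) + 2f(u_1) + ... + 2f(u_{6}) + f(u_7)].
Sum ≈ -0.7363.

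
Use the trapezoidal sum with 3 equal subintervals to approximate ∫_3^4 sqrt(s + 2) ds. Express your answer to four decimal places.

Δs = (4 − 3)/3 = 1/3.
f(3) ≈ 2.2361, f(10/3) ≈ 2.3094, f(11/3) ≈ 2.3805, f(4) ≈ 2.4495.
T_3 = (Δs/2)·[f(s_0) + 2f(s_1) + 2f(s_2) + f(s_3)].
Sum ≈ 2.3442.

2.3442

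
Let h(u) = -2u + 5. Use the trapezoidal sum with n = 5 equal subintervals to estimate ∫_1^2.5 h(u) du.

Δu = (2.5 − 1)/5 = 0.3.
h(1) = 3, h(1.3) = 2.4, h(1.6) = 1.8, h(1.9) = 1.2, h(2.2) = 0.6, h(2.5) = 0.
T_5 = (Δu/2)·[h(u_0) + 2h(u_1) + ... + 2h(u_{4}) + h(u_5)].
Sum = 2.25.

2.25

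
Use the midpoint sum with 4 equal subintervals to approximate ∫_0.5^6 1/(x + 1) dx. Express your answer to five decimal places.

1.51084

Δx = (6 − 0.5)/4 = 1.375.
Midpoints: 1.1875, 2.5625, 3.9375, 5.3125.
f(1.1875) = 16/35, f(2.5625) = 16/57, f(3.9375) = 16/79, f(5.3125) = 16/101.
Sum = Δx · [f(1.1875) + f(2.5625) + f(3.9375) + f(5.3125)].
Sum ≈ 1.51084.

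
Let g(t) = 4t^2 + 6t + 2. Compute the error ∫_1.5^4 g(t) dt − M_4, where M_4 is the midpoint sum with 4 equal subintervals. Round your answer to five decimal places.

Exact integral: ∫_1.5^4 g(t) dt ≈ 127.0833333.
M_4 = 126.7578125.
Error ≈ 127.0833333 − 126.7578125 ≈ 0.32552.

0.32552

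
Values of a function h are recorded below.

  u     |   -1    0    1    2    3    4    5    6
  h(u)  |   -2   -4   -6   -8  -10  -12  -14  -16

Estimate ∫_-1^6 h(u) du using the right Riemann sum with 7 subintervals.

-70

Δu = 1.
Sum = 1·[(-4) + (-6) + (-8) + (-10) + (-12) + (-14) + (-16)] = -70.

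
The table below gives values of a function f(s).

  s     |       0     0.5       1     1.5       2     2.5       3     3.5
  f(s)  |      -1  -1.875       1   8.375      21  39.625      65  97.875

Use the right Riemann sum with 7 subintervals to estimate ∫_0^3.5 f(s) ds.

Δs = 0.5.
Sum = 0.5·[(-1.875) + 1 + 8.375 + 21 + 39.625 + 65 + 97.875] = 115.5.

115.5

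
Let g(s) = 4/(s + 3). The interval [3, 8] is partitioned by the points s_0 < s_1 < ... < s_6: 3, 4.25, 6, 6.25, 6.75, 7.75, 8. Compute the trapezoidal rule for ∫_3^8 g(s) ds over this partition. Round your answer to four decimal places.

Subinterval widths: 1.25, 1.75, 0.25, 0.5, 1, 0.25.
g(3) = 2/3, g(4.25) = 16/29, g(6) = 4/9, g(6.25) = 16/37, g(6.75) = 16/39, g(7.75) = 16/43, g(8) = 4/11.
On each subinterval the trapezoid contributes (Δs_i/2)·[g(s_{i-1}) + g(s_i)].
Sum ≈ 2.4366.

2.4366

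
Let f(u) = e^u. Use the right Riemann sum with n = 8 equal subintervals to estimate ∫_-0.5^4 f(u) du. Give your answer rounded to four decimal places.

Δu = (4 − (-0.5))/8 = 0.5625.
Right endpoints: 0.0625, 0.625, 1.1875, 1.75, 2.3125, 2.875, 3.4375, 4.
f(0.0625) ≈ 1.0645, f(0.625) ≈ 1.8682, f(1.1875) ≈ 3.2789, f(1.75) ≈ 5.7546, f(2.3125) ≈ 10.0996, f(2.875) ≈ 17.7254, f(3.4375) ≈ 31.1091, f(4) ≈ 54.5982.
Sum = Δu · [f(0.0625) + f(0.625) + f(1.1875) + ...].
Sum ≈ 70.5929.

70.5929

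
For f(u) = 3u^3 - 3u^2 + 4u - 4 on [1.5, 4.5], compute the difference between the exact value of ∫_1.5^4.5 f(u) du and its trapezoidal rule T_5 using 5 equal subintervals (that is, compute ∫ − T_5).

-4.32

Exact integral: ∫_1.5^4.5 f(u) du = 240.
T_5 = 244.32.
Error = 240 − 244.32 = -4.32.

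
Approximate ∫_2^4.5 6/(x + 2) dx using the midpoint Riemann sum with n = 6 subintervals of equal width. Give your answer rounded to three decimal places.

2.911

Δx = (4.5 − 2)/6 = 5/12.
Midpoints: 53/24, 2.625, 73/24, 83/24, 3.875, 103/24.
f(53/24) = 144/101, f(2.625) = 48/37, f(73/24) = 144/121, f(83/24) = 144/131, f(3.875) = 48/47, f(103/24) = 144/151.
Sum = Δx · [f(53/24) + f(2.625) + f(73/24) + ...].
Sum ≈ 2.911.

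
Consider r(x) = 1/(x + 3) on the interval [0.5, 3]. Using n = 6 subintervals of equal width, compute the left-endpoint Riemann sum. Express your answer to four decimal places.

Δx = (3 − 0.5)/6 = 5/12.
Left endpoints: 0.5, 11/12, 4/3, 1.75, 13/6, 31/12.
r(0.5) = 2/7, r(11/12) = 12/47, r(4/3) = 3/13, r(1.75) = 4/19, r(13/6) = 6/31, r(31/12) = 12/67.
Sum = Δx · [r(0.5) + r(11/12) + r(4/3) + ...].
Sum ≈ 0.5646.

0.5646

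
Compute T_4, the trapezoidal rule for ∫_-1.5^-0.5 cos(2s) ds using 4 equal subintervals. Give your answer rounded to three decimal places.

-0.343

Δs = (-0.5 − (-1.5))/4 = 0.25.
f(-1.5) ≈ -0.990, f(-1.25) ≈ -0.801, f(-1) ≈ -0.416, f(-0.75) ≈ 0.071, f(-0.5) ≈ 0.540.
T_4 = (Δs/2)·[f(s_0) + 2f(s_1) + 2f(s_2) + 2f(s_3) + f(s_4)].
Sum ≈ -0.343.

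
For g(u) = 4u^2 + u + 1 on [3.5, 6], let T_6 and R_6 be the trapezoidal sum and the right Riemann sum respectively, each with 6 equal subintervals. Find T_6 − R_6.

T_6 ≈ 245.497685.
R_6 ≈ 265.810185.
T_6 − R_6 = -20.3125.

-20.3125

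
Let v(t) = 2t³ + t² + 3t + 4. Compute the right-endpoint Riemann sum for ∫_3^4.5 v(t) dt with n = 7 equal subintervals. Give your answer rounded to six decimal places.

224.479592

Δt = (4.5 − 3)/7 = 3/14.
Right endpoints: 45/14, 24/7, 51/14, 27/7, 57/14, 30/7, 4.5.
v(45/14) = 62009/686, v(24/7) = 36580/343, v(51/14) = 42835/343, v(27/7) = 49810/343, v(57/14) = 115091/686, v(30/7) = 66082/343, v(4.5) = 220.
Sum = Δt · [v(45/14) + v(24/7) + v(51/14) + ...].
Sum ≈ 224.479592.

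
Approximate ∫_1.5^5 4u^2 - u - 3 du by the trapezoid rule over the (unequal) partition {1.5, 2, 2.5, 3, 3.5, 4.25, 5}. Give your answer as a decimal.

Subinterval widths: 0.5, 0.5, 0.5, 0.5, 0.75, 0.75.
f(1.5) = 4.5, f(2) = 11, f(2.5) = 19.5, f(3) = 30, f(3.5) = 42.5, f(4.25) = 65, f(5) = 92.
On each subinterval the trapezoid contributes (Δu_i/2)·[f(u_{i-1}) + f(u_i)].
Sum = 141.1875.

141.1875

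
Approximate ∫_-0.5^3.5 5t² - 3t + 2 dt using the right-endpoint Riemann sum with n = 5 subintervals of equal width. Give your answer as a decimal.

Δt = (3.5 − (-0.5))/5 = 0.8.
Right endpoints: 0.3, 1.1, 1.9, 2.7, 3.5.
f(0.3) = 1.55, f(1.1) = 4.75, f(1.9) = 14.35, f(2.7) = 30.35, f(3.5) = 52.75.
Sum = Δt · [f(0.3) + f(1.1) + f(1.9) + f(2.7) + f(3.5)].
Sum = 83.

83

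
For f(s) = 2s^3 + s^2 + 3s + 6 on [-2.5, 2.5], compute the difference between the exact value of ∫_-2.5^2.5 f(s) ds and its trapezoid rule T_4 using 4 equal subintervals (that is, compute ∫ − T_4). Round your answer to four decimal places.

Exact integral: ∫_-2.5^2.5 f(s) ds ≈ 40.416667.
T_4 = 41.71875.
Error ≈ 40.416667 − 41.71875 ≈ -1.3021.

-1.3021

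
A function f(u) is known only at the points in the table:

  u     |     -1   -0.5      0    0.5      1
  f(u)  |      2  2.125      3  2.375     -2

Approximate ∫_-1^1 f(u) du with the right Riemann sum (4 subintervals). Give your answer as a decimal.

Δu = 0.5.
Sum = 0.5·[2.125 + 3 + 2.375 + (-2)] = 2.75.

2.75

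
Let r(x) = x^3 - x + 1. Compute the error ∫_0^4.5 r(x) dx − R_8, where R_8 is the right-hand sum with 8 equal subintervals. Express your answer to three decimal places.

Exact integral: ∫_0^4.5 r(x) dx = 96.890625.
R_8 ≈ 122.85571.
Error ≈ 96.890625 − 122.85571 ≈ -25.965.

-25.965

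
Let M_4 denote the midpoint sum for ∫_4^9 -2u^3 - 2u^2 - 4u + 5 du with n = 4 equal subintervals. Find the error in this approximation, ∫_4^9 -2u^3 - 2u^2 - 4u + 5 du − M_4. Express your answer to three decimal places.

-26.693

Exact integral: ∫_4^9 f(u) du ≈ -3700.83333.
M_4 = -3674.140625.
Error ≈ -3700.83333 − (-3674.140625) ≈ -26.693.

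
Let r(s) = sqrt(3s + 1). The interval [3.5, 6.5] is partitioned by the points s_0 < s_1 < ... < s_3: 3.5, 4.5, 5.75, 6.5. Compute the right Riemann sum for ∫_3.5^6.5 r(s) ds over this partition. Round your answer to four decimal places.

12.5437

Subinterval widths: 1, 1.25, 0.75.
Right endpoints: 4.5, 5.75, 6.5.
r(4.5) ≈ 3.8079, r(5.75) ≈ 4.2720, r(6.5) ≈ 4.5277.
Sum = Σ Δs_i · r(s_i).
Sum ≈ 12.5437.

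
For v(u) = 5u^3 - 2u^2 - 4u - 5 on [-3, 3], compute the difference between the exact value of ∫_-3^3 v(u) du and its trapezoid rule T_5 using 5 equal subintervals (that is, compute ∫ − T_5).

Exact integral: ∫_-3^3 v(u) du = -66.
T_5 = -68.88.
Error = -66 − (-68.88) = 2.88.

2.88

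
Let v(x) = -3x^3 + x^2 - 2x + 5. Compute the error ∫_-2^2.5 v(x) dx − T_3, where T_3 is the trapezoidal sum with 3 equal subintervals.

2.109375

Exact integral: ∫_-2^2.5 v(x) dx = 10.828125.
T_3 = 8.71875.
Error = 10.828125 − 8.71875 = 2.109375.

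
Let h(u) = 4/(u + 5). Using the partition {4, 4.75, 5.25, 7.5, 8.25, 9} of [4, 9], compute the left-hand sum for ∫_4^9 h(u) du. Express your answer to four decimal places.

Subinterval widths: 0.75, 0.5, 2.25, 0.75, 0.75.
Left endpoints: 4, 4.75, 5.25, 7.5, 8.25.
h(4) = 4/9, h(4.75) = 16/39, h(5.25) = 16/41, h(7.5) = 0.32, h(8.25) = 16/53.
Sum = Σ Δu_i · h(u_i).
Sum ≈ 1.8829.

1.8829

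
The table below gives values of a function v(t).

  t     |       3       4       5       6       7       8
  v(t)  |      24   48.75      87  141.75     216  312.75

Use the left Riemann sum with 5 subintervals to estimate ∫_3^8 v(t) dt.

517.5

Δt = 1.
Sum = 1·[24 + 48.75 + 87 + 141.75 + 216] = 517.5.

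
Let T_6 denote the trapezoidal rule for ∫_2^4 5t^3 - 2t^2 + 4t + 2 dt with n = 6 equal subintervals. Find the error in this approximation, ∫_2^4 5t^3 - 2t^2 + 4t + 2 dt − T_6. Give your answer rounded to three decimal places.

-1.593

Exact integral: ∫_2^4 f(t) dt ≈ 290.66667.
T_6 ≈ 292.25926.
Error ≈ 290.66667 − 292.25926 ≈ -1.593.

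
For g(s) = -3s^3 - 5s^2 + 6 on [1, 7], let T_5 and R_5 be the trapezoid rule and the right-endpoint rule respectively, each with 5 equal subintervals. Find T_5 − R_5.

T_5 = -2393.04.
R_5 = -3152.64.
T_5 − R_5 = 759.6.

759.6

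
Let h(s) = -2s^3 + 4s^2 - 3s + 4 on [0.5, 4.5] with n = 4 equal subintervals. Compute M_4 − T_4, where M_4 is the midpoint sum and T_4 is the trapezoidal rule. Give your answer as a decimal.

M_4 = -94.
T_4 = -105.
M_4 − T_4 = 11.

11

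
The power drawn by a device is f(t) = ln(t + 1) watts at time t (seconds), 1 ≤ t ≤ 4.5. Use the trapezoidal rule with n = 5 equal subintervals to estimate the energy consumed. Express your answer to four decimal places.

Δt = (4.5 − 1)/5 = 0.7.
f(1) ≈ 0.6931, f(1.7) ≈ 0.9933, f(2.4) ≈ 1.2238, f(3.1) ≈ 1.4110, f(3.8) ≈ 1.5686, f(4.5) ≈ 1.7047.
T_5 = (Δt/2)·[f(t_0) + 2f(t_1) + ... + 2f(t_{4}) + f(t_5)].
Sum ≈ 4.4769.

4.4769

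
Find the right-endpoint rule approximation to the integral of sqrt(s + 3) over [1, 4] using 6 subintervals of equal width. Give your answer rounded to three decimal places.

7.174

Δs = (4 − 1)/6 = 0.5.
Right endpoints: 1.5, 2, 2.5, 3, 3.5, 4.
f(1.5) ≈ 2.121, f(2) ≈ 2.236, f(2.5) ≈ 2.345, f(3) ≈ 2.449, f(3.5) ≈ 2.550, f(4) ≈ 2.646.
Sum = Δs · [f(1.5) + f(2) + f(2.5) + ...].
Sum ≈ 7.174.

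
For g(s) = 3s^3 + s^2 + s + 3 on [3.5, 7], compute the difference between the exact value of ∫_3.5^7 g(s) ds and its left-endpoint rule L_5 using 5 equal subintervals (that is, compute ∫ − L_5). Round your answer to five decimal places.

315.42729

Exact integral: ∫_3.5^7 g(s) ds ≈ 1817.1197917.
L_5 = 1501.6925.
Error ≈ 1817.1197917 − 1501.6925 ≈ 315.42729.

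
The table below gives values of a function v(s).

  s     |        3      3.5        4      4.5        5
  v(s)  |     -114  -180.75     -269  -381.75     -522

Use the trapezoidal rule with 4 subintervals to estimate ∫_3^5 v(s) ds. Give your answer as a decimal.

Δs = 0.5.
T_4 = (0.5/2)·[(-114) + 2·(-180.75) + 2·(-269) + 2·(-381.75) + (-522)] = -574.75.

-574.75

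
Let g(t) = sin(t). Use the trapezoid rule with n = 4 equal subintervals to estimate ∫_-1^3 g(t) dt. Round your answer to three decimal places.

Δt = (3 − (-1))/4 = 1.
g(-1) ≈ -0.841, g(0) ≈ 0.000, g(1) ≈ 0.841, g(2) ≈ 0.909, g(3) ≈ 0.141.
T_4 = (Δt/2)·[g(t_0) + 2g(t_1) + 2g(t_2) + 2g(t_3) + g(t_4)].
Sum ≈ 1.401.

1.401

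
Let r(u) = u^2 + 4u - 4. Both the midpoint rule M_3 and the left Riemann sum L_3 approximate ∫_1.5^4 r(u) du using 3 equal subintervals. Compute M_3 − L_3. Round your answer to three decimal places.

9.462

M_3 ≈ 37.56366.
L_3 ≈ 28.10185.
M_3 − L_3 ≈ 9.462.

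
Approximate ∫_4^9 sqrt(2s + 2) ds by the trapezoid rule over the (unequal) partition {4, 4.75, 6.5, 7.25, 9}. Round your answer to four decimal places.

19.2567

Subinterval widths: 0.75, 1.75, 0.75, 1.75.
f(4) ≈ 3.1623, f(4.75) ≈ 3.3912, f(6.5) ≈ 3.8730, f(7.25) ≈ 4.0620, f(9) ≈ 4.4721.
On each subinterval the trapezoid contributes (Δs_i/2)·[f(s_{i-1}) + f(s_i)].
Sum ≈ 19.2567.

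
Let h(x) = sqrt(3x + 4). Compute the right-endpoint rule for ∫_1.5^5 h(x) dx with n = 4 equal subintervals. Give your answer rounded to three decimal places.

13.518

Δx = (5 − 1.5)/4 = 0.875.
Right endpoints: 2.375, 3.25, 4.125, 5.
h(2.375) ≈ 3.335, h(3.25) ≈ 3.708, h(4.125) ≈ 4.047, h(5) ≈ 4.359.
Sum = Δx · [h(2.375) + h(3.25) + h(4.125) + h(5)].
Sum ≈ 13.518.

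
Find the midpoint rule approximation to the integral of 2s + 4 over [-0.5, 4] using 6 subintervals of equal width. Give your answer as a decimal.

33.75

Δs = (4 − (-0.5))/6 = 0.75.
Midpoints: -0.125, 0.625, 1.375, 2.125, 2.875, 3.625.
f(-0.125) = 3.75, f(0.625) = 5.25, f(1.375) = 6.75, f(2.125) = 8.25, f(2.875) = 9.75, f(3.625) = 11.25.
Sum = Δs · [f(-0.125) + f(0.625) + f(1.375) + ...].
Sum = 33.75.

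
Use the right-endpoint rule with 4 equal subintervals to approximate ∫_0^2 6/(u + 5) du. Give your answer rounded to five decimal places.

1.93556

Δu = (2 − 0)/4 = 0.5.
Right endpoints: 0.5, 1, 1.5, 2.
f(0.5) = 12/11, f(1) = 1, f(1.5) = 12/13, f(2) = 6/7.
Sum = Δu · [f(0.5) + f(1) + f(1.5) + f(2)].
Sum ≈ 1.93556.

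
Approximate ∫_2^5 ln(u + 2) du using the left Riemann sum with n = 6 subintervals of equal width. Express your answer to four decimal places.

4.9341

Δu = (5 − 2)/6 = 0.5.
Left endpoints: 2, 2.5, 3, 3.5, 4, 4.5.
f(2) ≈ 1.3863, f(2.5) ≈ 1.5041, f(3) ≈ 1.6094, f(3.5) ≈ 1.7047, f(4) ≈ 1.7918, f(4.5) ≈ 1.8718.
Sum = Δu · [f(2) + f(2.5) + f(3) + ...].
Sum ≈ 4.9341.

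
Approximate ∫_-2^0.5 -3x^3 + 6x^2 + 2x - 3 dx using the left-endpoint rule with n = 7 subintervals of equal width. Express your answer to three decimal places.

Δx = (0.5 − (-2))/7 = 5/14.
Left endpoints: -2, -23/14, -9/7, -13/14, -4/7, -3/14, 1/7.
f(-2) = 41, f(-23/14) = 63689/2744, f(-9/7) = 3678/343, f(-13/14) = 7459/2744, f(-4/7) = -557/343, f(-3/14) = -8571/2744, f(1/7) = -892/343.
Sum = Δx · [f(-2) + f(-23/14) + f(-9/7) + ...].
Sum ≈ 25.108.

25.108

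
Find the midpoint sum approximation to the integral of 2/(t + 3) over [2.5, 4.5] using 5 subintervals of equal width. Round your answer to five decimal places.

0.62011

Δt = (4.5 − 2.5)/5 = 0.4.
Midpoints: 2.7, 3.1, 3.5, 3.9, 4.3.
f(2.7) = 20/57, f(3.1) = 20/61, f(3.5) = 4/13, f(3.9) = 20/69, f(4.3) = 20/73.
Sum = Δt · [f(2.7) + f(3.1) + f(3.5) + f(3.9) + f(4.3)].
Sum ≈ 0.62011.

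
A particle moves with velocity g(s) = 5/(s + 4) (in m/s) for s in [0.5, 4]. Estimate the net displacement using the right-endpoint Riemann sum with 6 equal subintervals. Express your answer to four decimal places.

2.7398

Δs = (4 − 0.5)/6 = 7/12.
Right endpoints: 13/12, 5/3, 2.25, 17/6, 41/12, 4.
g(13/12) = 60/61, g(5/3) = 15/17, g(2.25) = 0.8, g(17/6) = 30/41, g(41/12) = 60/89, g(4) = 0.625.
Sum = Δs · [g(13/12) + g(5/3) + g(2.25) + ...].
Sum ≈ 2.7398.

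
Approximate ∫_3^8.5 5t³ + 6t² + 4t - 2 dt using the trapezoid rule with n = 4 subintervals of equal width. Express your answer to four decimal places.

7873.4541

Δt = (8.5 − 3)/4 = 1.375.
f(3) = 199, f(4.375) = 281111/512, f(5.75) = 1169.921875, f(7.125) = 1095485/512, f(8.5) = 3536.125.
T_4 = (Δt/2)·[f(t_0) + 2f(t_1) + 2f(t_2) + 2f(t_3) + f(t_4)].
Sum ≈ 7873.4541.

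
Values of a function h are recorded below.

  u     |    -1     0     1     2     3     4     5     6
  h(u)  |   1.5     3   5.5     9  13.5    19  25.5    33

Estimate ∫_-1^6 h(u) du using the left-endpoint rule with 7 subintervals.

Δu = 1.
Sum = 1·[1.5 + 3 + 5.5 + 9 + 13.5 + 19 + 25.5] = 77.

77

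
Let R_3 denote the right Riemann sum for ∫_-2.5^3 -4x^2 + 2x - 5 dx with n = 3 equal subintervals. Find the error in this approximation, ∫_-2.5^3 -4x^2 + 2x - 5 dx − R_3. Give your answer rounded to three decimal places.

12.324

Exact integral: ∫_-2.5^3 f(x) dx ≈ -81.58333.
R_3 ≈ -93.90741.
Error ≈ -81.58333 − (-93.90741) ≈ 12.324.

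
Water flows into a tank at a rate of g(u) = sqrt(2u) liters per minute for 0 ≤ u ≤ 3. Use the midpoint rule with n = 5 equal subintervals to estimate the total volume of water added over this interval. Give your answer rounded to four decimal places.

Δu = (3 − 0)/5 = 0.6.
Midpoints: 0.3, 0.9, 1.5, 2.1, 2.7.
g(0.3) ≈ 0.7746, g(0.9) ≈ 1.3416, g(1.5) ≈ 1.7321, g(2.1) ≈ 2.0494, g(2.7) ≈ 2.3238.
Sum = Δu · [g(0.3) + g(0.9) + g(1.5) + g(2.1) + g(2.7)].
Sum ≈ 4.9329.

4.9329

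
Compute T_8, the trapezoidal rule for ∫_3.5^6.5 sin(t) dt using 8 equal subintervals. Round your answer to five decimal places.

-1.89057

Δt = (6.5 − 3.5)/8 = 0.375.
f(3.5) ≈ -0.35078, f(3.875) ≈ -0.66940, f(4.25) ≈ -0.89499, f(4.625) ≈ -0.99618, f(5) ≈ -0.95892, f(5.375) ≈ -0.78839, f(5.75) ≈ -0.50828, f(6.125) ≈ -0.15753, f(6.5) ≈ 0.21512.
T_8 = (Δt/2)·[f(t_0) + 2f(t_1) + ... + 2f(t_{7}) + f(t_8)].
Sum ≈ -1.89057.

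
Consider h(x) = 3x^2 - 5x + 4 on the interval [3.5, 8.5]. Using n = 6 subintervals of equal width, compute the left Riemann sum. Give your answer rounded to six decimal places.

Δx = (8.5 − 3.5)/6 = 5/6.
Left endpoints: 3.5, 13/3, 31/6, 6, 41/6, 23/3.
h(3.5) = 23.25, h(13/3) = 116/3, h(31/6) = 58.25, h(6) = 82, h(41/6) = 1319/12, h(23/3) = 142.
Sum = Δx · [h(3.5) + h(13/3) + h(31/6) + ...].
Sum ≈ 378.402778.

378.402778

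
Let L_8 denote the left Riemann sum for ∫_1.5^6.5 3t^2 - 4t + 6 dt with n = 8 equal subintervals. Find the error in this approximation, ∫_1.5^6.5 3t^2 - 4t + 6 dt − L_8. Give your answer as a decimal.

30.2734375

Exact integral: ∫_1.5^6.5 f(t) dt = 221.25.
L_8 = 190.9765625.
Error = 221.25 − 190.9765625 = 30.2734375.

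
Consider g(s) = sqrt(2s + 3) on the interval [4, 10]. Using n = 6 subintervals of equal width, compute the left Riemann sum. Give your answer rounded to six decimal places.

Δs = (10 − 4)/6 = 1.
Left endpoints: 4, 5, 6, 7, 8, 9.
g(4) ≈ 3.316625, g(5) ≈ 3.605551, g(6) ≈ 3.872983, g(7) ≈ 4.123106, g(8) ≈ 4.358899, g(9) ≈ 4.582576.
Sum = Δs · [g(4) + g(5) + g(6) + ...].
Sum ≈ 23.859740.

23.859740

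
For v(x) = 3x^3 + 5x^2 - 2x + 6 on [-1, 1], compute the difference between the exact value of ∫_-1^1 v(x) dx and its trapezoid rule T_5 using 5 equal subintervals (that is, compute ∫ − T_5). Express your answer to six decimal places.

Exact integral: ∫_-1^1 v(x) dx ≈ 15.33333333.
T_5 = 15.6.
Error ≈ 15.33333333 − 15.6 ≈ -0.266667.

-0.266667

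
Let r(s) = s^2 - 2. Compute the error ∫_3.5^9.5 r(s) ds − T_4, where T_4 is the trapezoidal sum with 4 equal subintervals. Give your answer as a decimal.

-2.25

Exact integral: ∫_3.5^9.5 r(s) ds = 259.5.
T_4 = 261.75.
Error = 259.5 − 261.75 = -2.25.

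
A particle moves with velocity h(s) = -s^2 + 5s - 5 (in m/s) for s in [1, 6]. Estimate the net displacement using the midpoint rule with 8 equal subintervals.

-9.00390625

Δs = (6 − 1)/8 = 0.625.
Midpoints: 1.3125, 1.9375, 2.5625, 3.1875, 3.8125, 4.4375, 5.0625, 5.6875.
h(1.3125) = -0.16015625, h(1.9375) = 0.93359375, h(2.5625) = 1.24609375, h(3.1875) = 0.77734375, h(3.8125) = -0.47265625, h(4.4375) = -2.50390625, h(5.0625) = -5.31640625, h(5.6875) = -8.91015625.
Sum = Δs · [h(1.3125) + h(1.9375) + h(2.5625) + ...].
Sum = -9.00390625.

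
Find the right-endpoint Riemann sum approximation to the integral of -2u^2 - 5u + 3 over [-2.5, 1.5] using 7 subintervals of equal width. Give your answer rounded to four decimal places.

Δu = (1.5 − (-2.5))/7 = 4/7.
Right endpoints: -27/14, -19/14, -11/14, -3/14, 5/14, 13/14, 1.5.
f(-27/14) = 255/49, f(-19/14) = 299/49, f(-11/14) = 279/49, f(-3/14) = 195/49, f(5/14) = 47/49, f(13/14) = -165/49, f(1.5) = -9.
Sum = Δu · [f(-27/14) + f(-19/14) + f(-11/14) + ...].
Sum ≈ 5.4694.

5.4694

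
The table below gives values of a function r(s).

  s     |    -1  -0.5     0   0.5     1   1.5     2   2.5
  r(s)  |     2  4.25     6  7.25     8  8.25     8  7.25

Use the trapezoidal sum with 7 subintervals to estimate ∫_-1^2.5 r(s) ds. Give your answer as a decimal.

Δs = 0.5.
T_7 = (0.5/2)·[2 + 2·4.25 + 2·6 + 2·7.25 + 2·8 + 2·8.25 + 2·8 + 7.25] = 23.1875.

23.1875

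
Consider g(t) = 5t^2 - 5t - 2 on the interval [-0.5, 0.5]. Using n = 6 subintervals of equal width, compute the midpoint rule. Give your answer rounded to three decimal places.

-1.595

Δt = (0.5 − (-0.5))/6 = 1/6.
Midpoints: -5/12, -0.25, -1/12, 1/12, 0.25, 5/12.
g(-5/12) = 137/144, g(-0.25) = -0.4375, g(-1/12) = -223/144, g(1/12) = -343/144, g(0.25) = -2.9375, g(5/12) = -463/144.
Sum = Δt · [g(-5/12) + g(-0.25) + g(-1/12) + ...].
Sum ≈ -1.595.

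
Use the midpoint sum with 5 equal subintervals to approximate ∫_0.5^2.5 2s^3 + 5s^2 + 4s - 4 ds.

48.96

Δs = (2.5 − 0.5)/5 = 0.4.
Midpoints: 0.7, 1.1, 1.5, 1.9, 2.3.
f(0.7) = 1.936, f(1.1) = 9.112, f(1.5) = 20, f(1.9) = 35.368, f(2.3) = 55.984.
Sum = Δs · [f(0.7) + f(1.1) + f(1.5) + f(1.9) + f(2.3)].
Sum = 48.96.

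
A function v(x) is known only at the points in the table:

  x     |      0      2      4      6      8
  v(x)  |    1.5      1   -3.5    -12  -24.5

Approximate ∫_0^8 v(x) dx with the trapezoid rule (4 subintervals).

-52

Δx = 2.
T_4 = (2/2)·[1.5 + 2·1 + 2·(-3.5) + 2·(-12) + (-24.5)] = -52.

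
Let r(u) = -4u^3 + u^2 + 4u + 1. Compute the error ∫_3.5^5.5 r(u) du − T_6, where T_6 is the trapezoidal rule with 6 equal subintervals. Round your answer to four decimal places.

Exact integral: ∫_3.5^5.5 r(u) du ≈ -685.833333.
T_6 ≈ -687.796296.
Error ≈ -685.833333 − (-687.796296) ≈ 1.9630.

1.9630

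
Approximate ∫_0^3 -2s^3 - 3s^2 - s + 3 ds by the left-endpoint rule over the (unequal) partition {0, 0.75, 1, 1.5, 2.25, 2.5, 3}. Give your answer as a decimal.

-42.375

Subinterval widths: 0.75, 0.25, 0.5, 0.75, 0.25, 0.5.
Left endpoints: 0, 0.75, 1, 1.5, 2.25, 2.5.
f(0) = 3, f(0.75) = -0.28125, f(1) = -3, f(1.5) = -12, f(2.25) = -37.21875, f(2.5) = -49.5.
Sum = Σ Δs_i · f(s_i).
Sum = -42.375.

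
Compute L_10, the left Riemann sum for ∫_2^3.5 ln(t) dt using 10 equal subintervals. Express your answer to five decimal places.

Δt = (3.5 − 2)/10 = 0.15.
Left endpoints: 2, 2.15, 2.3, 2.45, 2.6, 2.75, 2.9, 3.05, 3.2, 3.35.
f(2) ≈ 0.69315, f(2.15) ≈ 0.76547, f(2.3) ≈ 0.83291, f(2.45) ≈ 0.89609, f(2.6) ≈ 0.95551, f(2.75) ≈ 1.01160, f(2.9) ≈ 1.06471, f(3.05) ≈ 1.11514, f(3.2) ≈ 1.16315, f(3.35) ≈ 1.20896.
Sum = Δt · [f(2) + f(2.15) + f(2.3) + ...].
Sum ≈ 1.45600.

1.45600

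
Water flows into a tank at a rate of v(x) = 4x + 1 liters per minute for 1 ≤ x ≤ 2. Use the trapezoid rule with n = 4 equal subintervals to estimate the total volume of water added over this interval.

Δx = (2 − 1)/4 = 0.25.
v(1) = 5, v(1.25) = 6, v(1.5) = 7, v(1.75) = 8, v(2) = 9.
T_4 = (Δx/2)·[v(x_0) + 2v(x_1) + 2v(x_2) + 2v(x_3) + v(x_4)].
Sum = 7.

7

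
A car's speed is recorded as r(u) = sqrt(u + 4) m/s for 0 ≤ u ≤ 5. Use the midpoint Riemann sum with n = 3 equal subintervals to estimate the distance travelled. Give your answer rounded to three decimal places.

Δu = (5 − 0)/3 = 5/3.
Midpoints: 5/6, 2.5, 25/6.
r(5/6) ≈ 2.198, r(2.5) ≈ 2.550, r(25/6) ≈ 2.858.
Sum = Δu · [r(5/6) + r(2.5) + r(25/6)].
Sum ≈ 12.676.

12.676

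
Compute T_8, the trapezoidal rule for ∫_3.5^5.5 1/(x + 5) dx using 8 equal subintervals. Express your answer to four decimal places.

Δx = (5.5 − 3.5)/8 = 0.25.
f(3.5) = 2/17, f(3.75) = 4/35, f(4) = 1/9, f(4.25) = 4/37, f(4.5) = 2/19, f(4.75) = 4/39, f(5) = 0.1, f(5.25) = 4/41, f(5.5) = 2/21.
T_8 = (Δx/2)·[f(x_0) + 2f(x_1) + ... + 2f(x_{7}) + f(x_8)].
Sum ≈ 0.2113.

0.2113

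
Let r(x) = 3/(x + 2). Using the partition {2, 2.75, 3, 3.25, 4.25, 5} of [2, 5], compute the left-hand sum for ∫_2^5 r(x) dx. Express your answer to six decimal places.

1.801823

Subinterval widths: 0.75, 0.25, 0.25, 1, 0.75.
Left endpoints: 2, 2.75, 3, 3.25, 4.25.
r(2) = 0.75, r(2.75) = 12/19, r(3) = 0.6, r(3.25) = 4/7, r(4.25) = 0.48.
Sum = Σ Δx_i · r(x_i).
Sum ≈ 1.801823.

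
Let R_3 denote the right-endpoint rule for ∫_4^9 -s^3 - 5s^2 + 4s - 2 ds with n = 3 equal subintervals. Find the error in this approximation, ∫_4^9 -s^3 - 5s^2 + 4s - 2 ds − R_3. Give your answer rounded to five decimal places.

Exact integral: ∫_4^9 f(s) ds ≈ -2564.5833333.
R_3 ≈ -3429.6296296.
Error ≈ -2564.5833333 − (-3429.6296296) ≈ 865.04630.

865.04630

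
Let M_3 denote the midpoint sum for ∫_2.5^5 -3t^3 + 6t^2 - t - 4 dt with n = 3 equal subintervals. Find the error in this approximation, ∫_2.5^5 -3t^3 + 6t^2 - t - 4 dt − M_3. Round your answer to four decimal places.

Exact integral: ∫_2.5^5 f(t) dt = -240.078125.
M_3 ≈ -236.063368.
Error ≈ -240.078125 − (-236.063368) ≈ -4.0148.

-4.0148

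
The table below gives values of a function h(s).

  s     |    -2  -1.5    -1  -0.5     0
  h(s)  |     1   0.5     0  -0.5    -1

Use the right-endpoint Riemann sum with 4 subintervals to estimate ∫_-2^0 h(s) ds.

-0.5

Δs = 0.5.
Sum = 0.5·[0.5 + 0 + (-0.5) + (-1)] = -0.5.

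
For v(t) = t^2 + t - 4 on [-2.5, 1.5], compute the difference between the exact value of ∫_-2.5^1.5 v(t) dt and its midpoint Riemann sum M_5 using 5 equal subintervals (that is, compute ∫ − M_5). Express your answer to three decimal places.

Exact integral: ∫_-2.5^1.5 v(t) dt ≈ -11.66667.
M_5 = -11.88.
Error ≈ -11.66667 − (-11.88) ≈ 0.213.

0.213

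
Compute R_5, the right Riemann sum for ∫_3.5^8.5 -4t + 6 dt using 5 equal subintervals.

Δt = (8.5 − 3.5)/5 = 1.
Right endpoints: 4.5, 5.5, 6.5, 7.5, 8.5.
f(4.5) = -12, f(5.5) = -16, f(6.5) = -20, f(7.5) = -24, f(8.5) = -28.
Sum = Δt · [f(4.5) + f(5.5) + f(6.5) + f(7.5) + f(8.5)].
Sum = -100.

-100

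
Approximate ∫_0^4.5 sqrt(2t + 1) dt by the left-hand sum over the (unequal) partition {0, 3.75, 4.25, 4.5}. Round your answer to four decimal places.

Subinterval widths: 3.75, 0.5, 0.25.
Left endpoints: 0, 3.75, 4.25.
f(0) ≈ 1.0000, f(3.75) ≈ 2.9155, f(4.25) ≈ 3.0822.
Sum = Σ Δt_i · f(t_i).
Sum ≈ 5.9783.

5.9783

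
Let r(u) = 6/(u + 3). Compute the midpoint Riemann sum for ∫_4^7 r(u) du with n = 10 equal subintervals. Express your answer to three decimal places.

2.140

Δu = (7 − 4)/10 = 0.3.
Midpoints: 4.15, 4.45, 4.75, 5.05, 5.35, 5.65, 5.95, 6.25, 6.55, 6.85.
r(4.15) = 120/143, r(4.45) = 120/149, r(4.75) = 24/31, r(5.05) = 120/161, r(5.35) = 120/167, r(5.65) = 120/173, r(5.95) = 120/179, r(6.25) = 24/37, r(6.55) = 120/191, r(6.85) = 120/197.
Sum = Δu · [r(4.15) + r(4.45) + r(4.75) + ...].
Sum ≈ 2.140.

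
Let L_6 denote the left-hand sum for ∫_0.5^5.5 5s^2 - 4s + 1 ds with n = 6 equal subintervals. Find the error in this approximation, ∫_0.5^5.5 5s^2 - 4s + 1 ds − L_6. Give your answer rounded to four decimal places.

Exact integral: ∫_0.5^5.5 f(s) ds ≈ 222.083333.
L_6 ≈ 170.810185.
Error ≈ 222.083333 − 170.810185 ≈ 51.2731.

51.2731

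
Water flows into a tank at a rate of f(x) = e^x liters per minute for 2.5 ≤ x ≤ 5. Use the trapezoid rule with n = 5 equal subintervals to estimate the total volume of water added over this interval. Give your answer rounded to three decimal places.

139.057

Δx = (5 − 2.5)/5 = 0.5.
f(2.5) ≈ 12.182, f(3) ≈ 20.086, f(3.5) ≈ 33.115, f(4) ≈ 54.598, f(4.5) ≈ 90.017, f(5) ≈ 148.413.
T_5 = (Δx/2)·[f(x_0) + 2f(x_1) + ... + 2f(x_{4}) + f(x_5)].
Sum ≈ 139.057.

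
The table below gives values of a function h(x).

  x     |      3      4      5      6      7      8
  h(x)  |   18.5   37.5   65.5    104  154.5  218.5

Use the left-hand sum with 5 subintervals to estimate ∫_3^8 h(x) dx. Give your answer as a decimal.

380

Δx = 1.
Sum = 1·[18.5 + 37.5 + 65.5 + 104 + 154.5] = 380.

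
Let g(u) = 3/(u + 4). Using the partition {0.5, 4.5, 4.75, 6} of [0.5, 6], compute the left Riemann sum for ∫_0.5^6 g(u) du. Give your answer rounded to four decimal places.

Subinterval widths: 4, 0.25, 1.25.
Left endpoints: 0.5, 4.5, 4.75.
g(0.5) = 2/3, g(4.5) = 6/17, g(4.75) = 12/35.
Sum = Σ Δu_i · g(u_i).
Sum ≈ 3.1835.

3.1835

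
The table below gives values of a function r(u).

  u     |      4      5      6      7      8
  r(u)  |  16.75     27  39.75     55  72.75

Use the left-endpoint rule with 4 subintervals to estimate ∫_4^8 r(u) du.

Δu = 1.
Sum = 1·[16.75 + 27 + 39.75 + 55] = 138.5.

138.5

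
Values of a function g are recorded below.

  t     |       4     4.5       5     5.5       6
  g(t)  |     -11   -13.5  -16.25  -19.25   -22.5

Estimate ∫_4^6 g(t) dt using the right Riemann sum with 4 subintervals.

Δt = 0.5.
Sum = 0.5·[(-13.5) + (-16.25) + (-19.25) + (-22.5)] = -35.75.

-35.75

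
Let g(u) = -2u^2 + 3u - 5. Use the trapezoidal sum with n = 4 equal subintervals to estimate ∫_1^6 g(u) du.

Δu = (6 − 1)/4 = 1.25.
g(1) = -4, g(2.25) = -8.375, g(3.5) = -19, g(4.75) = -35.875, g(6) = -59.
T_4 = (Δu/2)·[g(u_0) + 2g(u_1) + 2g(u_2) + 2g(u_3) + g(u_4)].
Sum = -118.4375.

-118.4375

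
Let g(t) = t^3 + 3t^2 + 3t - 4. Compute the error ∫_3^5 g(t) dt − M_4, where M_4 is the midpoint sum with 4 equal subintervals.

0.625

Exact integral: ∫_3^5 g(t) dt = 250.
M_4 = 249.375.
Error = 250 − 249.375 = 0.625.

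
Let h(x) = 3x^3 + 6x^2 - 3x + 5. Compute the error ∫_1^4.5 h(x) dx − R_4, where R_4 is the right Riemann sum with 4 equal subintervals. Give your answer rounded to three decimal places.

Exact integral: ∫_1^4.5 h(x) dx = 475.671875.
R_4 ≈ 653.63184.
Error ≈ 475.671875 − 653.63184 ≈ -177.960.

-177.960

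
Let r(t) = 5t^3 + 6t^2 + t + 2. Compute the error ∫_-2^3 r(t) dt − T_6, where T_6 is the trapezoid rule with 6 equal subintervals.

Exact integral: ∫_-2^3 r(t) dt = 163.75.
T_6 = 171.5625.
Error = 163.75 − 171.5625 = -7.8125.

-7.8125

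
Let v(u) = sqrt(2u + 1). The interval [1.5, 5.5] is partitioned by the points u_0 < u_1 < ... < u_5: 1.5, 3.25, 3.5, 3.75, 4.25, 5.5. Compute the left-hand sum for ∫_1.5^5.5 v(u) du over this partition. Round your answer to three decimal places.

10.202

Subinterval widths: 1.75, 0.25, 0.25, 0.5, 1.25.
Left endpoints: 1.5, 3.25, 3.5, 3.75, 4.25.
v(1.5) ≈ 2.000, v(3.25) ≈ 2.739, v(3.5) ≈ 2.828, v(3.75) ≈ 2.915, v(4.25) ≈ 3.082.
Sum = Σ Δu_i · v(u_i).
Sum ≈ 10.202.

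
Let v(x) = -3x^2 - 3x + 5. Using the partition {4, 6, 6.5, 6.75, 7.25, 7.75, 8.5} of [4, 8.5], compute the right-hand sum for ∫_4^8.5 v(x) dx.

-714.984375

Subinterval widths: 2, 0.5, 0.25, 0.5, 0.5, 0.75.
Right endpoints: 6, 6.5, 6.75, 7.25, 7.75, 8.5.
v(6) = -121, v(6.5) = -141.25, v(6.75) = -151.9375, v(7.25) = -174.4375, v(7.75) = -198.4375, v(8.5) = -237.25.
Sum = Σ Δx_i · v(x_i).
Sum = -714.984375.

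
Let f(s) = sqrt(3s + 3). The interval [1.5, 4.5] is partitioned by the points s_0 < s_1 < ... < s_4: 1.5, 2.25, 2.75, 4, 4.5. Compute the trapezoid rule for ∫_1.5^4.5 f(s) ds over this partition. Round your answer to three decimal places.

10.318

Subinterval widths: 0.75, 0.5, 1.25, 0.5.
f(1.5) ≈ 2.739, f(2.25) ≈ 3.122, f(2.75) ≈ 3.354, f(4) ≈ 3.873, f(4.5) ≈ 4.062.
On each subinterval the trapezoid contributes (Δs_i/2)·[f(s_{i-1}) + f(s_i)].
Sum ≈ 10.318.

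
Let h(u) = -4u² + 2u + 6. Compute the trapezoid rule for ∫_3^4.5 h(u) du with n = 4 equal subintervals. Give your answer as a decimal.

-65.390625

Δu = (4.5 − 3)/4 = 0.375.
h(3) = -24, h(3.375) = -32.8125, h(3.75) = -42.75, h(4.125) = -53.8125, h(4.5) = -66.
T_4 = (Δu/2)·[h(u_0) + 2h(u_1) + 2h(u_2) + 2h(u_3) + h(u_4)].
Sum = -65.390625.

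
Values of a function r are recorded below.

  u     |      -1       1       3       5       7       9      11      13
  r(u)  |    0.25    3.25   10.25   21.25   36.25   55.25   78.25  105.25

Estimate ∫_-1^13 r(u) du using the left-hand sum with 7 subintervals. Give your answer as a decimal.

Δu = 2.
Sum = 2·[0.25 + 3.25 + 10.25 + 21.25 + 36.25 + 55.25 + 78.25] = 409.5.

409.5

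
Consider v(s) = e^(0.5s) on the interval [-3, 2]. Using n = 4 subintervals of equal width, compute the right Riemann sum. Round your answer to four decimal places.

6.7112

Δs = (2 − (-3))/4 = 1.25.
Right endpoints: -1.75, -0.5, 0.75, 2.
v(-1.75) ≈ 0.4169, v(-0.5) ≈ 0.7788, v(0.75) ≈ 1.4550, v(2) ≈ 2.7183.
Sum = Δs · [v(-1.75) + v(-0.5) + v(0.75) + v(2)].
Sum ≈ 6.7112.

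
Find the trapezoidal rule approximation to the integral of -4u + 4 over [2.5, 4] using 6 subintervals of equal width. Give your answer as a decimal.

-13.5

Δu = (4 − 2.5)/6 = 0.25.
f(2.5) = -6, f(2.75) = -7, f(3) = -8, f(3.25) = -9, f(3.5) = -10, f(3.75) = -11, f(4) = -12.
T_6 = (Δu/2)·[f(u_0) + 2f(u_1) + ... + 2f(u_{5}) + f(u_6)].
Sum = -13.5.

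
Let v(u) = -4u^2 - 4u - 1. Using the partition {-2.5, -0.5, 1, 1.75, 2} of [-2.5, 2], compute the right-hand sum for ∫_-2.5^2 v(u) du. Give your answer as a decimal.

Subinterval widths: 2, 1.5, 0.75, 0.25.
Right endpoints: -0.5, 1, 1.75, 2.
v(-0.5) = 0, v(1) = -9, v(1.75) = -20.25, v(2) = -25.
Sum = Σ Δu_i · v(u_i).
Sum = -34.9375.

-34.9375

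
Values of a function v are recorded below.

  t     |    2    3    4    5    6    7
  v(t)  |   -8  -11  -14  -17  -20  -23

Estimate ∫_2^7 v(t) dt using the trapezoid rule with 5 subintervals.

Δt = 1.
T_5 = (1/2)·[(-8) + 2·(-11) + 2·(-14) + 2·(-17) + 2·(-20) + (-23)] = -77.5.

-77.5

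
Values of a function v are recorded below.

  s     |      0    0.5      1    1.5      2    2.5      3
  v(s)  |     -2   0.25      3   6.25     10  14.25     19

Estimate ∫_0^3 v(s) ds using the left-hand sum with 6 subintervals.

15.875

Δs = 0.5.
Sum = 0.5·[(-2) + 0.25 + 3 + 6.25 + 10 + 14.25] = 15.875.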